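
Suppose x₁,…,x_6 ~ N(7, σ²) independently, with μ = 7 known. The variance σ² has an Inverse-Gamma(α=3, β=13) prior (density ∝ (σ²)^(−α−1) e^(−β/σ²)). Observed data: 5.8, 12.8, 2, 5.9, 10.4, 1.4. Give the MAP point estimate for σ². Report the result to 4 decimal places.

σ̂²_MAP = 9.3007

Sum of squared deviations about the known mean: SS = (5.8−7)² + (12.8−7)² + (2−7)² + (5.9−7)² + (10.4−7)² + (1.4−7)² = 104.21.
The Normal likelihood contributes (σ²)^(−n/2) exp(−SS/(2σ²)), so the posterior is Inverse-Gamma(α + n/2, β + SS/2) = Inverse-Gamma(6, 65.105).
The mode of Inverse-Gamma(a, b) is b/(a+1) = 65.105/7 ≈ 9.3007.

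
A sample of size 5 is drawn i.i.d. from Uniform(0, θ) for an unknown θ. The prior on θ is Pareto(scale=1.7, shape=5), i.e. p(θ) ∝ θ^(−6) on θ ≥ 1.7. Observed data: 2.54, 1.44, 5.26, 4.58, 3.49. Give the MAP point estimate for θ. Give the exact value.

The Uniform(0, θ) likelihood is θ^(−n) for θ ≥ max(xᵢ), zero otherwise. Here max(xᵢ) = 5.26.
Posterior ∝ θ^(−6) · θ^(−5) = θ^(−11) on θ ≥ max(1.7, 5.26) = 5.26.
This density is strictly decreasing in θ, so the posterior mode lies at the lower boundary of the support.

θ̂_MAP = 5.26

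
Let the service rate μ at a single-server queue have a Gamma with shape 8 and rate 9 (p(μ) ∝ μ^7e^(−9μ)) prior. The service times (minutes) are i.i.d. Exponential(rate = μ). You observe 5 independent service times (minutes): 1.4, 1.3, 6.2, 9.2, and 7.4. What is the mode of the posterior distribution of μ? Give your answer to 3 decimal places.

The Exponential(rate=μ) likelihood is ∝ μ^n e^(−μΣtᵢ). Here n = 5 and Σtᵢ = 1.4 + 1.3 + 6.2 + 9.2 + 7.4 = 25.5.
Posterior ∝ μ^7e^(−9μ) · μ^5e^(−25.5μ) = μ^12e^(−34.5μ), i.e. Gamma(13, 34.5).
Mode = (a−1)/b = 12/34.5 ≈ 0.348.

μ̂_MAP = 0.348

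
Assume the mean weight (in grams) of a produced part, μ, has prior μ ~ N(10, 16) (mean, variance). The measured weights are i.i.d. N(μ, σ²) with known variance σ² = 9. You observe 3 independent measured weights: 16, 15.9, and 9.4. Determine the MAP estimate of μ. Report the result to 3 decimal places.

n = 3; x̄ = (16 + 15.9 + 9.4)/3 = 41.3/3 = 413/30 ≈ 13.7667.
For a Normal prior and Normal likelihood with known variance, the posterior is Normal; its mode equals its mean, the precision-weighted average.
Prior precision 1/σ₀² = 1/16 = 0.0625; data precision n/σ² = 3/9 = 1/3.
μ̂ = (0.0625·10 + (1/3)·(413/30)) / (0.0625 + 1/3) = (1877/360)/(19/48) = 3754/285 ≈ 13.172.

μ̂_MAP = 13.172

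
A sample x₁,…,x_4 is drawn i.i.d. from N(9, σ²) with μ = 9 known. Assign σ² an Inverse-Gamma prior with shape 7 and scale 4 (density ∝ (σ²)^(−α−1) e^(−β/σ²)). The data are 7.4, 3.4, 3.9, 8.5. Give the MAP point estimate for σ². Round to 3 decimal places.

Sum of squared deviations about the known mean: SS = (7.4−9)² + (3.4−9)² + (3.9−9)² + (8.5−9)² = 60.18.
The Normal likelihood contributes (σ²)^(−n/2) exp(−SS/(2σ²)), so the posterior is Inverse-Gamma(α + n/2, β + SS/2) = Inverse-Gamma(9, 34.09).
The mode of Inverse-Gamma(a, b) is b/(a+1) = 34.09/10 ≈ 3.409.

σ̂²_MAP = 3.409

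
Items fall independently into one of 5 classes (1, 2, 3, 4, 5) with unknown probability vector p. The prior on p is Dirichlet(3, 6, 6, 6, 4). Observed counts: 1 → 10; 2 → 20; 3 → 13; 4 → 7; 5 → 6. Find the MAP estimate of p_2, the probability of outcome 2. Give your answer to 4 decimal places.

The posterior is Dirichlet(αᵢ + nᵢ) = Dirichlet(13, 26, 19, 13, 10).
For a Dirichlet(a₁,…,a_K) with all aᵢ > 1, the mode has j-th component (aⱼ − 1)/(Σaᵢ − K).
Here Σaᵢ = 81 and K = 5, so p_2 = (26 − 1)/(81 − 5) = 25/76 ≈ 0.3289.

MAP estimate: 0.3289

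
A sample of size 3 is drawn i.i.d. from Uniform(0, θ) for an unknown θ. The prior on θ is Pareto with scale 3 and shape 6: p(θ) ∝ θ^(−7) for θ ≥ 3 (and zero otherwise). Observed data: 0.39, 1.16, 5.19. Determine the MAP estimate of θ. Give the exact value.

θ̂_MAP = 5.19

The Uniform(0, θ) likelihood is θ^(−n) for θ ≥ max(xᵢ), zero otherwise. Here max(xᵢ) = 5.19.
Posterior ∝ θ^(−7) · θ^(−3) = θ^(−10) on θ ≥ max(3, 5.19) = 5.19.
This density is strictly decreasing in θ, so the posterior mode lies at the lower boundary of the support.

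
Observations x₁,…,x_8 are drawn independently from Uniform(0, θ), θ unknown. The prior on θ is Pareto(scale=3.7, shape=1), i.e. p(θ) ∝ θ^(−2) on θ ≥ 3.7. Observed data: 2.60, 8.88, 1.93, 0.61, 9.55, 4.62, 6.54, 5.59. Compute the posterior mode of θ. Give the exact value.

The Uniform(0, θ) likelihood is θ^(−n) for θ ≥ max(xᵢ), zero otherwise. Here max(xᵢ) = 9.55.
Posterior ∝ θ^(−2) · θ^(−8) = θ^(−10) on θ ≥ max(3.7, 9.55) = 9.55.
This density is strictly decreasing in θ, so the posterior mode lies at the lower boundary of the support.

θ̂_MAP = 9.55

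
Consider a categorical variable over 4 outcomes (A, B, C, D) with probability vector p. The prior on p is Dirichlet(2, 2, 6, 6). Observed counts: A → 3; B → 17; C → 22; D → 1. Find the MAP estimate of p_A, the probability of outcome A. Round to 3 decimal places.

The posterior is Dirichlet(αᵢ + nᵢ) = Dirichlet(5, 19, 28, 7).
For a Dirichlet(a₁,…,a_K) with all aᵢ > 1, the mode has j-th component (aⱼ − 1)/(Σaᵢ − K).
Here Σaᵢ = 59 and K = 4, so p_A = (5 − 1)/(59 − 4) = 4/55 ≈ 0.073.

MAP estimate of p_A = 0.073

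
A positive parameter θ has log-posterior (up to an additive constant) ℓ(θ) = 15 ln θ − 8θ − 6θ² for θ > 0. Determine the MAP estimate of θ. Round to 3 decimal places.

θ̂_MAP = 0.833

ℓ'(θ) = 15/θ − 8 − 12θ. Setting this to zero and multiplying by θ: 12θ² + 8θ − 15 = 0.
θ = (−8 + √(8² + 4·12·15)) / (2·12) = (−8 + √784) / 24 = (−8 + 28)/24 = 5/6.
ℓ''(θ) = −15/θ² − 12 < 0, confirming a maximum.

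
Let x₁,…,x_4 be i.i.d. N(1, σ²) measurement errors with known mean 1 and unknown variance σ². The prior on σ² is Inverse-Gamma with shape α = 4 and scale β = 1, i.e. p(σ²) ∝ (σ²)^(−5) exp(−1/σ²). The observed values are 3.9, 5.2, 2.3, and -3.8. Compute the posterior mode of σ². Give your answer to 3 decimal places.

Sum of squared deviations about the known mean: SS = (3.9−1)² + (5.2−1)² + (2.3−1)² + (-3.8−1)² = 50.78.
The Normal likelihood contributes (σ²)^(−n/2) exp(−SS/(2σ²)), so the posterior is Inverse-Gamma(α + n/2, β + SS/2) = Inverse-Gamma(6, 26.39).
The mode of Inverse-Gamma(a, b) is b/(a+1) = 26.39/7 ≈ 3.770.

σ̂²_MAP = 3.770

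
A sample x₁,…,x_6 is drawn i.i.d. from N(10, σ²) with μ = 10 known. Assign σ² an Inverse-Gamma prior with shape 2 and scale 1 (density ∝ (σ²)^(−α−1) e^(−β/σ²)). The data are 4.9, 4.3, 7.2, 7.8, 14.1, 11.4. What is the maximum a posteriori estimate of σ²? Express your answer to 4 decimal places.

σ̂²_MAP = 7.6625

Sum of squared deviations about the known mean: SS = (4.9−10)² + (4.3−10)² + (7.2−10)² + (7.8−10)² + (14.1−10)² + (11.4−10)² = 89.95.
The Normal likelihood contributes (σ²)^(−n/2) exp(−SS/(2σ²)), so the posterior is Inverse-Gamma(α + n/2, β + SS/2) = Inverse-Gamma(5, 45.975).
The mode of Inverse-Gamma(a, b) is b/(a+1) = 45.975/6 ≈ 7.6625.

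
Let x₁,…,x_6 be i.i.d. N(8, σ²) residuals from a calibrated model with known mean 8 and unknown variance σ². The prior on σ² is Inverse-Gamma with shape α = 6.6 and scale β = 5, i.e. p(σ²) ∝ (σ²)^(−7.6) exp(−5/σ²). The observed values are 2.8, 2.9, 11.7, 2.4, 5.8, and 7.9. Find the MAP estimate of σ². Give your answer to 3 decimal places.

Sum of squared deviations about the known mean: SS = (2.8−8)² + (2.9−8)² + (11.7−8)² + (2.4−8)² + (5.8−8)² + (7.9−8)² = 102.95.
The Normal likelihood contributes (σ²)^(−n/2) exp(−SS/(2σ²)), so the posterior is Inverse-Gamma(α + n/2, β + SS/2) = Inverse-Gamma(9.6, 56.475).
The mode of Inverse-Gamma(a, b) is b/(a+1) = 56.475/10.6 ≈ 5.328.

σ̂²_MAP = 5.328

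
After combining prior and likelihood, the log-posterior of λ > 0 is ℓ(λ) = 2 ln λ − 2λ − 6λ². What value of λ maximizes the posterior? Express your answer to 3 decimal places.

λ̂_MAP = 0.333

ℓ'(λ) = 2/λ − 2 − 12λ. Setting this to zero and multiplying by λ: 12λ² + 2λ − 2 = 0.
λ = (−2 + √(2² + 4·12·2)) / (2·12) = (−2 + √100) / 24 = (−2 + 10)/24 = 1/3.
ℓ''(λ) = −2/λ² − 12 < 0, confirming a maximum.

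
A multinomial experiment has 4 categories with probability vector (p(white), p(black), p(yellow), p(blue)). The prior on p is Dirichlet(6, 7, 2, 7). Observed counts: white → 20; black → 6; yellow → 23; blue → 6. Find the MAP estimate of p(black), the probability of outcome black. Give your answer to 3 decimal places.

MAP estimate of p(black) = 0.164

The posterior is Dirichlet(αᵢ + nᵢ) = Dirichlet(26, 13, 25, 13).
For a Dirichlet(a₁,…,a_K) with all aᵢ > 1, the mode has j-th component (aⱼ − 1)/(Σaᵢ − K).
Here Σaᵢ = 77 and K = 4, so p(black) = (13 − 1)/(77 − 4) = 12/73 ≈ 0.164.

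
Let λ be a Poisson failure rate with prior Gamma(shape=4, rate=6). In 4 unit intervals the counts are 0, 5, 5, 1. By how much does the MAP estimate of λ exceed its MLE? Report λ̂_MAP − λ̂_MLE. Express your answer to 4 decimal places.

Σxᵢ = 11. Posterior is Gamma(15, 10); MAP = (15−1)/10 = 14/10 ≈ 1.40000.
MLE = x̄ = 11/4 ≈ 2.75000.
Difference = 14/10 − 11/4 = -27/20 ≈ -1.3500.

MAP − MLE = -1.3500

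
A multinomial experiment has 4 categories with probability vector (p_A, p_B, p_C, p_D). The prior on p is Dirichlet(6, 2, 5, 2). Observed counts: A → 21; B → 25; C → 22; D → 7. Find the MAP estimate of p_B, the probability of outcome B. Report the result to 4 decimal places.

MAP estimate of p_B = 0.3023

The posterior is Dirichlet(αᵢ + nᵢ) = Dirichlet(27, 27, 27, 9).
For a Dirichlet(a₁,…,a_K) with all aᵢ > 1, the mode has j-th component (aⱼ − 1)/(Σaᵢ − K).
Here Σaᵢ = 90 and K = 4, so p_B = (27 − 1)/(90 − 4) = 26/86 ≈ 0.3023.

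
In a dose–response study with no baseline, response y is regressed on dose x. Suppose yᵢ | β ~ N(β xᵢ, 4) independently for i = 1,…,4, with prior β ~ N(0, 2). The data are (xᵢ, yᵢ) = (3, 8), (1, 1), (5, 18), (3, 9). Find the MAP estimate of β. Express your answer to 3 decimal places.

β̂_MAP = 3.087

log p(β | y) = −Σ(yᵢ − βxᵢ)²/(2·4) − β²/(2·2) + const.
Setting the derivative to zero: Σxᵢ(yᵢ − βxᵢ)/4 − β/2 = 0, so β = Σxᵢyᵢ / (Σxᵢ² + σ²/τ²).
Σxᵢyᵢ = 3·8 + 1·1 + 5·18 + 3·9 = 142; Σxᵢ² = 44; σ²/τ² = 2.
β̂_MAP = 142 / (44 + 2) = 142/46 ≈ 3.087.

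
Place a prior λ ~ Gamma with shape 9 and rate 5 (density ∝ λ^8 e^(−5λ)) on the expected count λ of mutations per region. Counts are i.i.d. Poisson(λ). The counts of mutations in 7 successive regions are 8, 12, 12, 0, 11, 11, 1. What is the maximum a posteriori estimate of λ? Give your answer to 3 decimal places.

λ̂_MAP = 5.250

Σxᵢ = 8+12+12+0+11+11+1 = 55, with n = 7.
Posterior ∝ λ^8e^(−5λ) · λ^55e^(−7λ) = λ^63e^(−12λ), i.e. Gamma(shape=64, rate=12).
The mode of a Gamma(a, b) with a ≥ 1 (shape–rate) is (a−1)/b = 63/12 ≈ 5.250.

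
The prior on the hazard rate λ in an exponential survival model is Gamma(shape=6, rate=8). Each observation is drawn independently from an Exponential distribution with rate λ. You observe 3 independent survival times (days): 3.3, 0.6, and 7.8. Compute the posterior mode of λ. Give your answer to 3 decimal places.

λ̂_MAP = 0.406

The Exponential(rate=λ) likelihood is ∝ λ^n e^(−λΣtᵢ). Here n = 3 and Σtᵢ = 3.3 + 0.6 + 7.8 = 11.7.
Posterior ∝ λ^5e^(−8λ) · λ^3e^(−11.7λ) = λ^8e^(−19.7λ), i.e. Gamma(9, 19.7).
Mode = (a−1)/b = 8/19.7 ≈ 0.406.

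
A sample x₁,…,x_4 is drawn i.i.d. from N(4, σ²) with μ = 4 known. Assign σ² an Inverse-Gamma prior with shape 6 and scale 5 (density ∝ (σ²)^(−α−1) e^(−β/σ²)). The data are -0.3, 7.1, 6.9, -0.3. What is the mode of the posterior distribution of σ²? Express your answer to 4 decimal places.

σ̂²_MAP = 3.6111

Sum of squared deviations about the known mean: SS = (-0.3−4)² + (7.1−4)² + (6.9−4)² + (-0.3−4)² = 55.
The Normal likelihood contributes (σ²)^(−n/2) exp(−SS/(2σ²)), so the posterior is Inverse-Gamma(α + n/2, β + SS/2) = Inverse-Gamma(8, 32.5).
The mode of Inverse-Gamma(a, b) is b/(a+1) = 32.5/9 ≈ 3.6111.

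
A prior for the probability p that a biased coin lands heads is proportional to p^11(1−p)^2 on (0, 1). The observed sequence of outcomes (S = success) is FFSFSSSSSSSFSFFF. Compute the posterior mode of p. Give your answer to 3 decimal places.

The prior density ∝ p^11(1−p)^2 is the kernel of Beta(12, 3).
Data: 9 successes in 16 trials (from the sequence). The binomial likelihood contributes p^9(1−p)^7, so the posterior is Beta(12+9, 3+7) = Beta(21, 10).
For Beta(a, b) with a, b > 1 the mode is (a−1)/(a+b−2) = 20/29 ≈ 0.690.

p̂_MAP = 0.690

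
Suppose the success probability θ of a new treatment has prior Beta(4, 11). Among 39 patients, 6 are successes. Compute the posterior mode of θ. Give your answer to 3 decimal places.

θ̂_MAP = 0.173

Prior: Beta(4, 11).
Data: 6 successes in 39 trials. The binomial likelihood contributes θ^6(1−θ)^33, so the posterior is Beta(4+6, 11+33) = Beta(10, 44).
For Beta(a, b) with a, b > 1 the mode is (a−1)/(a+b−2) = 9/52 ≈ 0.173.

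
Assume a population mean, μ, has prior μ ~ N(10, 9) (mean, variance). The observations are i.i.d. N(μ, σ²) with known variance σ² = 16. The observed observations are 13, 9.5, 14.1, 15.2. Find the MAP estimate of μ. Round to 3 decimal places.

μ̂_MAP = 12.042

n = 4; x̄ = (13 + 9.5 + 14.1 + 15.2)/4 = 51.8/4 = 12.95.
For a Normal prior and Normal likelihood with known variance, the posterior is Normal; its mode equals its mean, the precision-weighted average.
Prior precision 1/σ₀² = 1/9; data precision n/σ² = 4/16 = 0.25.
μ̂ = ((1/9)·10 + 0.25·12.95) / (1/9 + 0.25) = (3131/720)/(13/36) = 3131/260 ≈ 12.042.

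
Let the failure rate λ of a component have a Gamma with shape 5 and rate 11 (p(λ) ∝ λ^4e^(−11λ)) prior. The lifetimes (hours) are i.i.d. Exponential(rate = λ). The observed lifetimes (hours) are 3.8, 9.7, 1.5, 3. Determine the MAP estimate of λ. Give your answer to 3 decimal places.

λ̂_MAP = 0.276

The Exponential(rate=λ) likelihood is ∝ λ^n e^(−λΣtᵢ). Here n = 4 and Σtᵢ = 3.8 + 9.7 + 1.5 + 3 = 18.
Posterior ∝ λ^4e^(−11λ) · λ^4e^(−18λ) = λ^8e^(−29λ), i.e. Gamma(9, 29).
Mode = (a−1)/b = 8/29 ≈ 0.276.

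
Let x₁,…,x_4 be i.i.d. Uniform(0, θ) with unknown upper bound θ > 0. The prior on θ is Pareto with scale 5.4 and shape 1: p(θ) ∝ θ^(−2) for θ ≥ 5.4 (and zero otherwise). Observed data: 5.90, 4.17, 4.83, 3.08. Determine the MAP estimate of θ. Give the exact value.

θ̂_MAP = 5.90

The Uniform(0, θ) likelihood is θ^(−n) for θ ≥ max(xᵢ), zero otherwise. Here max(xᵢ) = 5.90.
Posterior ∝ θ^(−2) · θ^(−4) = θ^(−6) on θ ≥ max(5.4, 5.90) = 5.90.
This density is strictly decreasing in θ, so the posterior mode lies at the lower boundary of the support.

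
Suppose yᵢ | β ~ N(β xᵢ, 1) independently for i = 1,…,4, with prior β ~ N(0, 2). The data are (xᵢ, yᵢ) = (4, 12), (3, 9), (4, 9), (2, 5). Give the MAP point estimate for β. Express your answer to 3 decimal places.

β̂_MAP = 2.659

log p(β | y) = −Σ(yᵢ − βxᵢ)²/(2·1) − β²/(2·2) + const.
Setting the derivative to zero: Σxᵢ(yᵢ − βxᵢ)/1 − β/2 = 0, so β = Σxᵢyᵢ / (Σxᵢ² + σ²/τ²).
Σxᵢyᵢ = 4·12 + 3·9 + 4·9 + 2·5 = 121; Σxᵢ² = 45; σ²/τ² = 0.5.
β̂_MAP = 121 / (45 + 0.5) = 121/45.5 ≈ 2.659.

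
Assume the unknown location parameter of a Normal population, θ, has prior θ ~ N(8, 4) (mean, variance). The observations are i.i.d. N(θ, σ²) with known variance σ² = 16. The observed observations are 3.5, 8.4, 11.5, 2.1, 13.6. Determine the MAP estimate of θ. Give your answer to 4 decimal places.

θ̂_MAP = 7.9000

n = 5; x̄ = (3.5 + 8.4 + 11.5 + 2.1 + 13.6)/5 = 39.1/5 = 7.82.
For a Normal prior and Normal likelihood with known variance, the posterior is Normal; its mode equals its mean, the precision-weighted average.
Prior precision 1/σ₀² = 1/4 = 0.25; data precision n/σ² = 5/16 = 0.3125.
θ̂ = (0.25·8 + 0.3125·7.82) / (0.25 + 0.3125) = 4.44375/0.5625 = 7.9000.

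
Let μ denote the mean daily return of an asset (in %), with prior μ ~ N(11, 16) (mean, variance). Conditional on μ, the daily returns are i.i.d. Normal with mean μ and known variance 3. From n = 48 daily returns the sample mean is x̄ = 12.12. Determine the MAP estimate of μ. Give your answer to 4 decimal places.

n = 48, x̄ = 12.12.
For a Normal prior and Normal likelihood with known variance, the posterior is Normal; its mode equals its mean, the precision-weighted average.
Prior precision 1/σ₀² = 1/16 = 0.0625; data precision n/σ² = 48/3 = 16.
μ̂ = (0.0625·11 + 16·12.12) / (0.0625 + 16) = 194.6075/16.0625 = 77843/6425 ≈ 12.1156.

μ̂_MAP = 12.1156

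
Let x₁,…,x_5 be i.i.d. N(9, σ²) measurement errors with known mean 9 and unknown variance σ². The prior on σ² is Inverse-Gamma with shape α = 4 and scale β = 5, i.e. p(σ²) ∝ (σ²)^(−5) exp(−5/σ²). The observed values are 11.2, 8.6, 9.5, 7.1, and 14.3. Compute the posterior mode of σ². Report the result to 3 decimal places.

σ̂²_MAP = 3.130

Sum of squared deviations about the known mean: SS = (11.2−9)² + (8.6−9)² + (9.5−9)² + (7.1−9)² + (14.3−9)² = 36.95.
The Normal likelihood contributes (σ²)^(−n/2) exp(−SS/(2σ²)), so the posterior is Inverse-Gamma(α + n/2, β + SS/2) = Inverse-Gamma(6.5, 23.475).
The mode of Inverse-Gamma(a, b) is b/(a+1) = 23.475/7.5 ≈ 3.130.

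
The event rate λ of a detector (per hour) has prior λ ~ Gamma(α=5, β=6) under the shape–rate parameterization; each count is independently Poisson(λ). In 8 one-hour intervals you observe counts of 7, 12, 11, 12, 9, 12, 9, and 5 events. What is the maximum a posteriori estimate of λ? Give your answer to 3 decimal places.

λ̂_MAP = 5.786

Σxᵢ = 7+12+11+12+9+12+9+5 = 77, with n = 8.
Posterior ∝ λ^4e^(−6λ) · λ^77e^(−8λ) = λ^81e^(−14λ), i.e. Gamma(shape=82, rate=14).
The mode of a Gamma(a, b) with a ≥ 1 (shape–rate) is (a−1)/b = 81/14 ≈ 5.786.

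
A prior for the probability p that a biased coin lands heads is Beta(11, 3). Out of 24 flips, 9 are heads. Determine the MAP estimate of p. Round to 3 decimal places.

p̂_MAP = 0.528

Prior: Beta(11, 3).
Data: 9 successes in 24 trials. The binomial likelihood contributes p^9(1−p)^15, so the posterior is Beta(11+9, 3+15) = Beta(20, 18).
For Beta(a, b) with a, b > 1 the mode is (a−1)/(a+b−2) = 19/36 ≈ 0.528.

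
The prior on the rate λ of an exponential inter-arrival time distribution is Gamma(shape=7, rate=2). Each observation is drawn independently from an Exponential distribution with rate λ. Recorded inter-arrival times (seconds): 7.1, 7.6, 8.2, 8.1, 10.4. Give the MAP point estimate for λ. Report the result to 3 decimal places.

λ̂_MAP = 0.253

The Exponential(rate=λ) likelihood is ∝ λ^n e^(−λΣtᵢ). Here n = 5 and Σtᵢ = 7.1 + 7.6 + 8.2 + 8.1 + 10.4 = 41.4.
Posterior ∝ λ^6e^(−2λ) · λ^5e^(−41.4λ) = λ^11e^(−43.4λ), i.e. Gamma(12, 43.4).
Mode = (a−1)/b = 11/43.4 ≈ 0.253.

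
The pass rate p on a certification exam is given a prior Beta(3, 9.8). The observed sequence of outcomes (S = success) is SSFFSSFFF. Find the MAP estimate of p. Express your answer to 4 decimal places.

Prior: Beta(3, 9.8).
Data: 4 successes in 9 trials (from the sequence). The binomial likelihood contributes p^4(1−p)^5, so the posterior is Beta(3+4, 9.8+5) = Beta(7, 14.8).
For Beta(a, b) with a, b > 1 the mode is (a−1)/(a+b−2) = 6/19.8 ≈ 0.3030.

p̂_MAP = 0.3030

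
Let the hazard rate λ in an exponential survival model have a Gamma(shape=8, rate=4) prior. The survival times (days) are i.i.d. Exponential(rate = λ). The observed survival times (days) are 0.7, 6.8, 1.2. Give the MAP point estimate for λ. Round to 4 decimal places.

λ̂_MAP = 0.7874

The Exponential(rate=λ) likelihood is ∝ λ^n e^(−λΣtᵢ). Here n = 3 and Σtᵢ = 0.7 + 6.8 + 1.2 = 8.7.
Posterior ∝ λ^7e^(−4λ) · λ^3e^(−8.7λ) = λ^10e^(−12.7λ), i.e. Gamma(11, 12.7).
Mode = (a−1)/b = 10/12.7 ≈ 0.7874.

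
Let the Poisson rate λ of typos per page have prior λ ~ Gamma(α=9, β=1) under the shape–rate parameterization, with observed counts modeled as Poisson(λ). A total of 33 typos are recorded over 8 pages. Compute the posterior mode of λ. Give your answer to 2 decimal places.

λ̂_MAP = 4.56

Σxᵢ = 33, n = 8.
Posterior ∝ λ^8e^(−1λ) · λ^33e^(−8λ) = λ^41e^(−9λ), i.e. Gamma(shape=42, rate=9).
The mode of a Gamma(a, b) with a ≥ 1 (shape–rate) is (a−1)/b = 41/9 ≈ 4.56.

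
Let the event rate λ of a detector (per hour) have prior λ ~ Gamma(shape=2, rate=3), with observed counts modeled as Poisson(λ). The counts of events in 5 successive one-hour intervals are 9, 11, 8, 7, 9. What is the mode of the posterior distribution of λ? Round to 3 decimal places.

Σxᵢ = 9+11+8+7+9 = 44, with n = 5.
Posterior ∝ λe^(−3λ) · λ^44e^(−5λ) = λ^45e^(−8λ), i.e. Gamma(shape=46, rate=8).
The mode of a Gamma(a, b) with a ≥ 1 (shape–rate) is (a−1)/b = 45/8 ≈ 5.625.

λ̂_MAP = 5.625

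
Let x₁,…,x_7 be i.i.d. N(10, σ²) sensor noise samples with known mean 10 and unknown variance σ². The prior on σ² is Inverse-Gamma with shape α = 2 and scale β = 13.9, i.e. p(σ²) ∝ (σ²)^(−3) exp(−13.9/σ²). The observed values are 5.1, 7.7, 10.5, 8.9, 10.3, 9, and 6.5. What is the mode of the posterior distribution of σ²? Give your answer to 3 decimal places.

σ̂²_MAP = 5.531

Sum of squared deviations about the known mean: SS = (5.1−10)² + (7.7−10)² + (10.5−10)² + (8.9−10)² + (10.3−10)² + (9−10)² + (6.5−10)² = 44.1.
The Normal likelihood contributes (σ²)^(−n/2) exp(−SS/(2σ²)), so the posterior is Inverse-Gamma(α + n/2, β + SS/2) = Inverse-Gamma(5.5, 35.95).
The mode of Inverse-Gamma(a, b) is b/(a+1) = 35.95/6.5 ≈ 5.531.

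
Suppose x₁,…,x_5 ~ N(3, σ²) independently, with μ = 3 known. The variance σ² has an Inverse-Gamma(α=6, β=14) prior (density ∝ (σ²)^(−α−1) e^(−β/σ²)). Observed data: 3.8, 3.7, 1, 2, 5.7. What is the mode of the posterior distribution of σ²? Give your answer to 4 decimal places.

Sum of squared deviations about the known mean: SS = (3.8−3)² + (3.7−3)² + (1−3)² + (2−3)² + (5.7−3)² = 13.42.
The Normal likelihood contributes (σ²)^(−n/2) exp(−SS/(2σ²)), so the posterior is Inverse-Gamma(α + n/2, β + SS/2) = Inverse-Gamma(8.5, 20.71).
The mode of Inverse-Gamma(a, b) is b/(a+1) = 20.71/9.5 ≈ 2.1800.

σ̂²_MAP = 2.1800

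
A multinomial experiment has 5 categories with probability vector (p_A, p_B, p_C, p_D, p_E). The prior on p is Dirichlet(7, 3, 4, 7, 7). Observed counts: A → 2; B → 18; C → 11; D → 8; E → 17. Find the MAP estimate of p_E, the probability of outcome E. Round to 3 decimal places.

The posterior is Dirichlet(αᵢ + nᵢ) = Dirichlet(9, 21, 15, 15, 24).
For a Dirichlet(a₁,…,a_K) with all aᵢ > 1, the mode has j-th component (aⱼ − 1)/(Σaᵢ − K).
Here Σaᵢ = 84 and K = 5, so p_E = (24 − 1)/(84 − 5) = 23/79 ≈ 0.291.

MAP estimate of p_E = 0.291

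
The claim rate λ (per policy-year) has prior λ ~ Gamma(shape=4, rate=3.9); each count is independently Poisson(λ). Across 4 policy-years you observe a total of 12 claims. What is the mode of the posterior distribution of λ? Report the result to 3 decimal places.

Σxᵢ = 12, n = 4.
Posterior ∝ λ^3e^(−3.9λ) · λ^12e^(−4λ) = λ^15e^(−7.9λ), i.e. Gamma(shape=16, rate=7.9).
The mode of a Gamma(a, b) with a ≥ 1 (shape–rate) is (a−1)/b = 15/7.9 ≈ 1.899.

λ̂_MAP = 1.899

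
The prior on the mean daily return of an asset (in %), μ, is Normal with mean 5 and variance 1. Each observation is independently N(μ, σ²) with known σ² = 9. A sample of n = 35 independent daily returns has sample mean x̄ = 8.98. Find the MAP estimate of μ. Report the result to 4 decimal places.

μ̂_MAP = 8.1659

n = 35, x̄ = 8.98.
For a Normal prior and Normal likelihood with known variance, the posterior is Normal; its mode equals its mean, the precision-weighted average.
Prior precision 1/σ₀² = 1/1 = 1; data precision n/σ² = 35/9.
μ̂ = (1·5 + (35/9)·8.98) / (1 + 35/9) = (3593/90)/(44/9) = 3593/440 ≈ 8.1659.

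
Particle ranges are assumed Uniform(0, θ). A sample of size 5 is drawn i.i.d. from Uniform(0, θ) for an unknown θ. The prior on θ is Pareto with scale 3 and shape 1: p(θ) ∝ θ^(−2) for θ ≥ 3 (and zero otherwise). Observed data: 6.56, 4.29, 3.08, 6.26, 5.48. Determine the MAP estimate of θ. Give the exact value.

θ̂_MAP = 6.56

The Uniform(0, θ) likelihood is θ^(−n) for θ ≥ max(xᵢ), zero otherwise. Here max(xᵢ) = 6.56.
Posterior ∝ θ^(−2) · θ^(−5) = θ^(−7) on θ ≥ max(3, 6.56) = 6.56.
This density is strictly decreasing in θ, so the posterior mode lies at the lower boundary of the support.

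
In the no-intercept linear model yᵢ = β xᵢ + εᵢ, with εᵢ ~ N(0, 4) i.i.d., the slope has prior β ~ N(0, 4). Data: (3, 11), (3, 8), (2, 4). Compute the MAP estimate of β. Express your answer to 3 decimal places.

log p(β | y) = −Σ(yᵢ − βxᵢ)²/(2·4) − β²/(2·4) + const.
Setting the derivative to zero: Σxᵢ(yᵢ − βxᵢ)/4 − β/4 = 0, so β = Σxᵢyᵢ / (Σxᵢ² + σ²/τ²).
Σxᵢyᵢ = 3·11 + 3·8 + 2·4 = 65; Σxᵢ² = 22; σ²/τ² = 1.
β̂_MAP = 65 / (22 + 1) = 65/23 ≈ 2.826.

β̂_MAP = 2.826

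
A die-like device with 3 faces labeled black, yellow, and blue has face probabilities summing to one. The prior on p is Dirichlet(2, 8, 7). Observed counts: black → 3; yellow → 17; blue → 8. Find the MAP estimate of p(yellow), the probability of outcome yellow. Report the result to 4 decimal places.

MAP estimate of p(yellow) = 0.5714

The posterior is Dirichlet(αᵢ + nᵢ) = Dirichlet(5, 25, 15).
For a Dirichlet(a₁,…,a_K) with all aᵢ > 1, the mode has j-th component (aⱼ − 1)/(Σaᵢ − K).
Here Σaᵢ = 45 and K = 3, so p(yellow) = (25 − 1)/(45 − 3) = 24/42 ≈ 0.5714.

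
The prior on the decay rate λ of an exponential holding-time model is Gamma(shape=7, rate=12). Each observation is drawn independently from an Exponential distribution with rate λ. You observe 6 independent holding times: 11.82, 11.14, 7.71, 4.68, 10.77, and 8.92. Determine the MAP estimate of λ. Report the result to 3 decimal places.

The Exponential(rate=λ) likelihood is ∝ λ^n e^(−λΣtᵢ). Here n = 6 and Σtᵢ = 11.82 + 11.14 + 7.71 + 4.68 + 10.77 + 8.92 = 55.04.
Posterior ∝ λ^6e^(−12λ) · λ^6e^(−55.04λ) = λ^12e^(−67.04λ), i.e. Gamma(13, 67.04).
Mode = (a−1)/b = 12/67.04 ≈ 0.179.

λ̂_MAP = 0.179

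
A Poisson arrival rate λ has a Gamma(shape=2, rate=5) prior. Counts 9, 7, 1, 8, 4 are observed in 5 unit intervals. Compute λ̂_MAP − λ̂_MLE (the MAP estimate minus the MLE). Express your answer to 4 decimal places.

Σxᵢ = 29. Posterior is Gamma(31, 10); MAP = (31−1)/10 = 30/10 ≈ 3.00000.
MLE = x̄ = 29/5 ≈ 5.80000.
Difference = 30/10 − 29/5 = -14/5 ≈ -2.8000.

MAP − MLE = -2.8000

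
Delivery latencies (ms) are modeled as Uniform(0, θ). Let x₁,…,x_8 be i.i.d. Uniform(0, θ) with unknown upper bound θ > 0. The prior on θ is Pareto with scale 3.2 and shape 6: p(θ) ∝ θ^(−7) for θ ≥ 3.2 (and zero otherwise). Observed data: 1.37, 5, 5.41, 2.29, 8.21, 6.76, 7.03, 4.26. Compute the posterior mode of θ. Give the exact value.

θ̂_MAP = 8.21

The Uniform(0, θ) likelihood is θ^(−n) for θ ≥ max(xᵢ), zero otherwise. Here max(xᵢ) = 8.21.
Posterior ∝ θ^(−7) · θ^(−8) = θ^(−15) on θ ≥ max(3.2, 8.21) = 8.21.
This density is strictly decreasing in θ, so the posterior mode lies at the lower boundary of the support.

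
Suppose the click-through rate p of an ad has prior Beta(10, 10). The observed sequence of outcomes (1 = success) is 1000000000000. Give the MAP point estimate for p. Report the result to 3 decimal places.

Prior: Beta(10, 10).
Data: 1 success in 13 trials (from the sequence). The binomial likelihood contributes p(1−p)^12, so the posterior is Beta(10+1, 10+12) = Beta(11, 22).
For Beta(a, b) with a, b > 1 the mode is (a−1)/(a+b−2) = 10/31 ≈ 0.323.

p̂_MAP = 0.323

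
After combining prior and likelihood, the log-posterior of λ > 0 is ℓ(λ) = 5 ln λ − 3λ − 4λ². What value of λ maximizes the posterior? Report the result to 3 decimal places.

λ̂_MAP = 0.625

ℓ'(λ) = 5/λ − 3 − 8λ. Setting this to zero and multiplying by λ: 8λ² + 3λ − 5 = 0.
λ = (−3 + √(3² + 4·8·5)) / (2·8) = (−3 + √169) / 16 = (−3 + 13)/16 = 5/8.
ℓ''(λ) = −5/λ² − 8 < 0, confirming a maximum.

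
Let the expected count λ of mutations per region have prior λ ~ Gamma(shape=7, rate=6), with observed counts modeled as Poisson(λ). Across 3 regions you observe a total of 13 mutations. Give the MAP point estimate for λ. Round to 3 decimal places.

λ̂_MAP = 2.111

Σxᵢ = 13, n = 3.
Posterior ∝ λ^6e^(−6λ) · λ^13e^(−3λ) = λ^19e^(−9λ), i.e. Gamma(shape=20, rate=9).
The mode of a Gamma(a, b) with a ≥ 1 (shape–rate) is (a−1)/b = 19/9 ≈ 2.111.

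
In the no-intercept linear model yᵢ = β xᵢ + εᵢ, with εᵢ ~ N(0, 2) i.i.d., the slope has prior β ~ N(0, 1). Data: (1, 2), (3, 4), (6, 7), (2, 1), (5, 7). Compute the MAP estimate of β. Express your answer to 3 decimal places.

log p(β | y) = −Σ(yᵢ − βxᵢ)²/(2·2) − β²/(2·1) + const.
Setting the derivative to zero: Σxᵢ(yᵢ − βxᵢ)/2 − β/1 = 0, so β = Σxᵢyᵢ / (Σxᵢ² + σ²/τ²).
Σxᵢyᵢ = 1·2 + 3·4 + 6·7 + 2·1 + 5·7 = 93; Σxᵢ² = 75; σ²/τ² = 2.
β̂_MAP = 93 / (75 + 2) = 93/77 ≈ 1.208.

β̂_MAP = 1.208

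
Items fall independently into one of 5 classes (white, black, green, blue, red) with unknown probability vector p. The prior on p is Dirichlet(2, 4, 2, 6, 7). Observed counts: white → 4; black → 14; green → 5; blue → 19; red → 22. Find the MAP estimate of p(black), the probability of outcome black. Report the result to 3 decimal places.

MAP estimate of p(black) = 0.213

The posterior is Dirichlet(αᵢ + nᵢ) = Dirichlet(6, 18, 7, 25, 29).
For a Dirichlet(a₁,…,a_K) with all aᵢ > 1, the mode has j-th component (aⱼ − 1)/(Σaᵢ − K).
Here Σaᵢ = 85 and K = 5, so p(black) = (18 − 1)/(85 − 5) = 17/80 ≈ 0.213.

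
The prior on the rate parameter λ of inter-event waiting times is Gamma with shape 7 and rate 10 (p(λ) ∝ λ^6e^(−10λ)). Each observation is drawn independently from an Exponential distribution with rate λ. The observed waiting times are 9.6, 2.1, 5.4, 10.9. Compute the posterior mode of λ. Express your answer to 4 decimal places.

λ̂_MAP = 0.2632

The Exponential(rate=λ) likelihood is ∝ λ^n e^(−λΣtᵢ). Here n = 4 and Σtᵢ = 9.6 + 2.1 + 5.4 + 10.9 = 28.
Posterior ∝ λ^6e^(−10λ) · λ^4e^(−28λ) = λ^10e^(−38λ), i.e. Gamma(11, 38).
Mode = (a−1)/b = 10/38 ≈ 0.2632.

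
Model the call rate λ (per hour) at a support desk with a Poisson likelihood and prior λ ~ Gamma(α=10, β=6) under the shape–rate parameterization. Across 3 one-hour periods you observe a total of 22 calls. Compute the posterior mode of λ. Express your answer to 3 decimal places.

λ̂_MAP = 3.444

Σxᵢ = 22, n = 3.
Posterior ∝ λ^9e^(−6λ) · λ^22e^(−3λ) = λ^31e^(−9λ), i.e. Gamma(shape=32, rate=9).
The mode of a Gamma(a, b) with a ≥ 1 (shape–rate) is (a−1)/b = 31/9 ≈ 3.444.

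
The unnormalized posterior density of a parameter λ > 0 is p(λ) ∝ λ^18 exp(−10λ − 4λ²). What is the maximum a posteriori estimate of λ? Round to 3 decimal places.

ℓ'(λ) = 18/λ − 10 − 8λ. Setting this to zero and multiplying by λ: 8λ² + 10λ − 18 = 0.
λ = (−10 + √(10² + 4·8·18)) / (2·8) = (−10 + √676) / 16 = (−10 + 26)/16 = 1.
ℓ''(λ) = −18/λ² − 8 < 0, confirming a maximum.

λ̂_MAP = 1.000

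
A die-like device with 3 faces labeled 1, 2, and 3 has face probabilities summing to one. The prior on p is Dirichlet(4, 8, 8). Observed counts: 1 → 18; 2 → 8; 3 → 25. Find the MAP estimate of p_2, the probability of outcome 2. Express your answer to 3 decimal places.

The posterior is Dirichlet(αᵢ + nᵢ) = Dirichlet(22, 16, 33).
For a Dirichlet(a₁,…,a_K) with all aᵢ > 1, the mode has j-th component (aⱼ − 1)/(Σaᵢ − K).
Here Σaᵢ = 71 and K = 3, so p_2 = (16 − 1)/(71 − 3) = 15/68 ≈ 0.221.

MAP estimate: 0.221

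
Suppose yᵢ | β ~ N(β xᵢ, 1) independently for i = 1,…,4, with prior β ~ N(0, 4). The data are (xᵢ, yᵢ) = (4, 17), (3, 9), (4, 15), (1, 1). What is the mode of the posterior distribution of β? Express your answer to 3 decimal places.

β̂_MAP = 3.692

log p(β | y) = −Σ(yᵢ − βxᵢ)²/(2·1) − β²/(2·4) + const.
Setting the derivative to zero: Σxᵢ(yᵢ − βxᵢ)/1 − β/4 = 0, so β = Σxᵢyᵢ / (Σxᵢ² + σ²/τ²).
Σxᵢyᵢ = 4·17 + 3·9 + 4·15 + 1·1 = 156; Σxᵢ² = 42; σ²/τ² = 0.25.
β̂_MAP = 156 / (42 + 0.25) = 156/42.25 ≈ 3.692.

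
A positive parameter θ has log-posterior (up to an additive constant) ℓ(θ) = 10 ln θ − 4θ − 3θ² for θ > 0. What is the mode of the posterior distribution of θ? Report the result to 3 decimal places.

θ̂_MAP = 1.000

ℓ'(θ) = 10/θ − 4 − 6θ. Setting this to zero and multiplying by θ: 6θ² + 4θ − 10 = 0.
θ = (−4 + √(4² + 4·6·10)) / (2·6) = (−4 + √256) / 12 = (−4 + 16)/12 = 1.
ℓ''(θ) = −10/θ² − 6 < 0, confirming a maximum.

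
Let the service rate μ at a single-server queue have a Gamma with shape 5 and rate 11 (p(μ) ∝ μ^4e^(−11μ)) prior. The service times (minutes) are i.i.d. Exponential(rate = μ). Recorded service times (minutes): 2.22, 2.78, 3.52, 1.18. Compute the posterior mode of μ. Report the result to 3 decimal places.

The Exponential(rate=μ) likelihood is ∝ μ^n e^(−μΣtᵢ). Here n = 4 and Σtᵢ = 2.22 + 2.78 + 3.52 + 1.18 = 9.70.
Posterior ∝ μ^4e^(−11μ) · μ^4e^(−9.70μ) = μ^8e^(−20.70μ), i.e. Gamma(9, 20.70).
Mode = (a−1)/b = 8/20.70 ≈ 0.386.

μ̂_MAP = 0.386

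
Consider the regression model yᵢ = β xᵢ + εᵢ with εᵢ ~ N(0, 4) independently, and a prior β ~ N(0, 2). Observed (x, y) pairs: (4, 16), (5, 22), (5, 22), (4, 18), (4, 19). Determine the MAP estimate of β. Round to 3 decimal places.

β̂_MAP = 4.320

log p(β | y) = −Σ(yᵢ − βxᵢ)²/(2·4) − β²/(2·2) + const.
Setting the derivative to zero: Σxᵢ(yᵢ − βxᵢ)/4 − β/2 = 0, so β = Σxᵢyᵢ / (Σxᵢ² + σ²/τ²).
Σxᵢyᵢ = 4·16 + 5·22 + 5·22 + 4·18 + 4·19 = 432; Σxᵢ² = 98; σ²/τ² = 2.
β̂_MAP = 432 / (98 + 2) = 432/100 ≈ 4.320.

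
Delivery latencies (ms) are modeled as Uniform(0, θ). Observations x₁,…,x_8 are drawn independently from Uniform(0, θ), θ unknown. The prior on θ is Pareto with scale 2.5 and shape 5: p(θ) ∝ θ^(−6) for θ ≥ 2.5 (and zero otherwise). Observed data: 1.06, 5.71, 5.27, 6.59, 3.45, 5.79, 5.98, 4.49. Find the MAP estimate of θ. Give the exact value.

θ̂_MAP = 6.59

The Uniform(0, θ) likelihood is θ^(−n) for θ ≥ max(xᵢ), zero otherwise. Here max(xᵢ) = 6.59.
Posterior ∝ θ^(−6) · θ^(−8) = θ^(−14) on θ ≥ max(2.5, 6.59) = 6.59.
This density is strictly decreasing in θ, so the posterior mode lies at the lower boundary of the support.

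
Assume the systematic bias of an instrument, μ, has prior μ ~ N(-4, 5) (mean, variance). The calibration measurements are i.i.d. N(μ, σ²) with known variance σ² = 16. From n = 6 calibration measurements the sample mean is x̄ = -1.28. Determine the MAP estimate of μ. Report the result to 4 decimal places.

n = 6, x̄ = -1.28.
For a Normal prior and Normal likelihood with known variance, the posterior is Normal; its mode equals its mean, the precision-weighted average.
Prior precision 1/σ₀² = 1/5 = 0.2; data precision n/σ² = 6/16 = 0.375.
μ̂ = (0.2·(-4) + 0.375·(-1.28)) / (0.2 + 0.375) = (-1.28)/0.575 = -256/115 ≈ -2.2261.

μ̂_MAP = -2.2261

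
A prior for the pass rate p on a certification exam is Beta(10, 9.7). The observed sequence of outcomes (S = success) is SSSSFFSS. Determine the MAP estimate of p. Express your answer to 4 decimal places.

Prior: Beta(10, 9.7).
Data: 6 successes in 8 trials (from the sequence). The binomial likelihood contributes p^6(1−p)^2, so the posterior is Beta(10+6, 9.7+2) = Beta(16, 11.7).
For Beta(a, b) with a, b > 1 the mode is (a−1)/(a+b−2) = 15/25.7 ≈ 0.5837.

p̂_MAP = 0.5837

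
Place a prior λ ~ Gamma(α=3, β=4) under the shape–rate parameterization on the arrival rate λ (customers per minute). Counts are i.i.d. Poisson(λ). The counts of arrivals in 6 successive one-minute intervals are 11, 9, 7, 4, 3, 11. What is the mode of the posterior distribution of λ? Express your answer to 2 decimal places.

Σxᵢ = 11+9+7+4+3+11 = 45, with n = 6.
Posterior ∝ λ^2e^(−4λ) · λ^45e^(−6λ) = λ^47e^(−10λ), i.e. Gamma(shape=48, rate=10).
The mode of a Gamma(a, b) with a ≥ 1 (shape–rate) is (a−1)/b = 47/10 ≈ 4.70.

λ̂_MAP = 4.70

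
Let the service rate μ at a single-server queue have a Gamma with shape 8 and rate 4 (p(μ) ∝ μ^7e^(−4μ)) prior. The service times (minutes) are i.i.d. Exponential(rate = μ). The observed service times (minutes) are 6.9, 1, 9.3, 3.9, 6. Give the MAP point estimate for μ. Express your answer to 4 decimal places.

μ̂_MAP = 0.3859

The Exponential(rate=μ) likelihood is ∝ μ^n e^(−μΣtᵢ). Here n = 5 and Σtᵢ = 6.9 + 1 + 9.3 + 3.9 + 6 = 27.1.
Posterior ∝ μ^7e^(−4μ) · μ^5e^(−27.1μ) = μ^12e^(−31.1μ), i.e. Gamma(13, 31.1).
Mode = (a−1)/b = 12/31.1 ≈ 0.3859.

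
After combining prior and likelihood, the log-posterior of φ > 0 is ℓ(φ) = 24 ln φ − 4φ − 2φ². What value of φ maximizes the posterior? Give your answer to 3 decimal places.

ℓ'(φ) = 24/φ − 4 − 4φ. Setting this to zero and multiplying by φ: 4φ² + 4φ − 24 = 0.
φ = (−4 + √(4² + 4·4·24)) / (2·4) = (−4 + √400) / 8 = (−4 + 20)/8 = 2.
ℓ''(φ) = −24/φ² − 4 < 0, confirming a maximum.

φ̂_MAP = 2.000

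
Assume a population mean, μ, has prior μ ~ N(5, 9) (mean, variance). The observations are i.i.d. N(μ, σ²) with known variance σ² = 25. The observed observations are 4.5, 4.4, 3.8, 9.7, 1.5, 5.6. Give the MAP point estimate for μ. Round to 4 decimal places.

μ̂_MAP = 4.9430

n = 6; x̄ = (4.5 + 4.4 + 3.8 + 9.7 + 1.5 + 5.6)/6 = 29.5/6 = 59/12 ≈ 4.9167.
For a Normal prior and Normal likelihood with known variance, the posterior is Normal; its mode equals its mean, the precision-weighted average.
Prior precision 1/σ₀² = 1/9; data precision n/σ² = 6/25 = 0.24.
μ̂ = ((1/9)·5 + 0.24·(59/12)) / (1/9 + 0.24) = (781/450)/(79/225) = 781/158 ≈ 4.9430.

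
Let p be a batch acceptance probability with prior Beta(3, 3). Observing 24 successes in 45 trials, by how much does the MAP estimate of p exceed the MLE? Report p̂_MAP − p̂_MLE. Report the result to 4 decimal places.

Posterior is Beta(27, 24); MAP = (27−1)/(51−2) = 26/49 ≈ 0.53061.
MLE ignores the prior: p̂_MLE = k/n = 24/45 ≈ 0.53333.
Difference = 26/49 − 24/45 = -2/735 ≈ -0.0027.

MAP − MLE = -0.0027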